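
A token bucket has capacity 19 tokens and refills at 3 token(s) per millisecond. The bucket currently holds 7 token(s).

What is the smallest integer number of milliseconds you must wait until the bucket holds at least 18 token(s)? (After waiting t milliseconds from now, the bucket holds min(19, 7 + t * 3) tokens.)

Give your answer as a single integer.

Answer: 4

Derivation:
Need 7 + t * 3 >= 18, so t >= 11/3.
Smallest integer t = ceil(11/3) = 4.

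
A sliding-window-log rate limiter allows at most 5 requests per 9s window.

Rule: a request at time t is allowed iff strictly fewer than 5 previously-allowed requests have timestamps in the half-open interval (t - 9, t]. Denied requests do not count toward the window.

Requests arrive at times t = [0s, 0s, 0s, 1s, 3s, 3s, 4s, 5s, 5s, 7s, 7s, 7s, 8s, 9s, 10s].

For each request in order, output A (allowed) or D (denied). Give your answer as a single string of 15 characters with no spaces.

Tracking allowed requests in the window:
  req#1 t=0s: ALLOW
  req#2 t=0s: ALLOW
  req#3 t=0s: ALLOW
  req#4 t=1s: ALLOW
  req#5 t=3s: ALLOW
  req#6 t=3s: DENY
  req#7 t=4s: DENY
  req#8 t=5s: DENY
  req#9 t=5s: DENY
  req#10 t=7s: DENY
  req#11 t=7s: DENY
  req#12 t=7s: DENY
  req#13 t=8s: DENY
  req#14 t=9s: ALLOW
  req#15 t=10s: ALLOW

Answer: AAAAADDDDDDDDAA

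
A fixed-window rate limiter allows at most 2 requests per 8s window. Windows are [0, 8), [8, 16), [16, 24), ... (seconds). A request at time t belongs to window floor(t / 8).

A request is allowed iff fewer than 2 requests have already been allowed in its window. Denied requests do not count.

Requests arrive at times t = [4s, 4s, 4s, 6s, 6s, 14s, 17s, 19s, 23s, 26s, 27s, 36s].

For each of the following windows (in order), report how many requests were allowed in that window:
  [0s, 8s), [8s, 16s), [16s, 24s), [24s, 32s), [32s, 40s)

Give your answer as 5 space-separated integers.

Processing requests:
  req#1 t=4s (window 0): ALLOW
  req#2 t=4s (window 0): ALLOW
  req#3 t=4s (window 0): DENY
  req#4 t=6s (window 0): DENY
  req#5 t=6s (window 0): DENY
  req#6 t=14s (window 1): ALLOW
  req#7 t=17s (window 2): ALLOW
  req#8 t=19s (window 2): ALLOW
  req#9 t=23s (window 2): DENY
  req#10 t=26s (window 3): ALLOW
  req#11 t=27s (window 3): ALLOW
  req#12 t=36s (window 4): ALLOW

Allowed counts by window: 2 1 2 2 1

Answer: 2 1 2 2 1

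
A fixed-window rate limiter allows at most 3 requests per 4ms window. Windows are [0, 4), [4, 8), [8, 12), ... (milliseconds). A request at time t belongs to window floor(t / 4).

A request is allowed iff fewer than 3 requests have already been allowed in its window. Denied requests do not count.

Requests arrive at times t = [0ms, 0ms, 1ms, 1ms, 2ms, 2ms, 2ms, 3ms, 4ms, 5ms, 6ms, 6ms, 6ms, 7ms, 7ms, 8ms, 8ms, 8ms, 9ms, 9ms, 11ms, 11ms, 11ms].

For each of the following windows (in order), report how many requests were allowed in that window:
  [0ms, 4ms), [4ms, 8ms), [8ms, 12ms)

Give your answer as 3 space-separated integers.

Answer: 3 3 3

Derivation:
Processing requests:
  req#1 t=0ms (window 0): ALLOW
  req#2 t=0ms (window 0): ALLOW
  req#3 t=1ms (window 0): ALLOW
  req#4 t=1ms (window 0): DENY
  req#5 t=2ms (window 0): DENY
  req#6 t=2ms (window 0): DENY
  req#7 t=2ms (window 0): DENY
  req#8 t=3ms (window 0): DENY
  req#9 t=4ms (window 1): ALLOW
  req#10 t=5ms (window 1): ALLOW
  req#11 t=6ms (window 1): ALLOW
  req#12 t=6ms (window 1): DENY
  req#13 t=6ms (window 1): DENY
  req#14 t=7ms (window 1): DENY
  req#15 t=7ms (window 1): DENY
  req#16 t=8ms (window 2): ALLOW
  req#17 t=8ms (window 2): ALLOW
  req#18 t=8ms (window 2): ALLOW
  req#19 t=9ms (window 2): DENY
  req#20 t=9ms (window 2): DENY
  req#21 t=11ms (window 2): DENY
  req#22 t=11ms (window 2): DENY
  req#23 t=11ms (window 2): DENY

Allowed counts by window: 3 3 3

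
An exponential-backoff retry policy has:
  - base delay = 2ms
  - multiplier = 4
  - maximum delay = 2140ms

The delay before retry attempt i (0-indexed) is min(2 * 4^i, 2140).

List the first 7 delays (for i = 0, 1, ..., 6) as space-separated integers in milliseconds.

Computing each delay:
  i=0: min(2*4^0, 2140) = 2
  i=1: min(2*4^1, 2140) = 8
  i=2: min(2*4^2, 2140) = 32
  i=3: min(2*4^3, 2140) = 128
  i=4: min(2*4^4, 2140) = 512
  i=5: min(2*4^5, 2140) = 2048
  i=6: min(2*4^6, 2140) = 2140

Answer: 2 8 32 128 512 2048 2140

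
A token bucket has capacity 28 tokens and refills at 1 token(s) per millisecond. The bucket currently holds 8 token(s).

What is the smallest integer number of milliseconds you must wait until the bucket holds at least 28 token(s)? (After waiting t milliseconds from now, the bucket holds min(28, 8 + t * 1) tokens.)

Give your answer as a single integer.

Answer: 20

Derivation:
Need 8 + t * 1 >= 28, so t >= 20/1.
Smallest integer t = ceil(20/1) = 20.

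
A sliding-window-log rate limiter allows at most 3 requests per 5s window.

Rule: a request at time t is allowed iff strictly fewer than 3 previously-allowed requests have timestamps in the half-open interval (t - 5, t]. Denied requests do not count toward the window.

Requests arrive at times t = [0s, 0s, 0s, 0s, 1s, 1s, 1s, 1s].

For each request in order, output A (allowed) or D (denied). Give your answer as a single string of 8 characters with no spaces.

Tracking allowed requests in the window:
  req#1 t=0s: ALLOW
  req#2 t=0s: ALLOW
  req#3 t=0s: ALLOW
  req#4 t=0s: DENY
  req#5 t=1s: DENY
  req#6 t=1s: DENY
  req#7 t=1s: DENY
  req#8 t=1s: DENY

Answer: AAADDDDD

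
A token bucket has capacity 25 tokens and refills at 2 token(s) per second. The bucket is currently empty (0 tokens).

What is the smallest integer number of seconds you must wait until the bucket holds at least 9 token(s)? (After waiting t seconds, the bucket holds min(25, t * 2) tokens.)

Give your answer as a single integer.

Answer: 5

Derivation:
Need t * 2 >= 9, so t >= 9/2.
Smallest integer t = ceil(9/2) = 5.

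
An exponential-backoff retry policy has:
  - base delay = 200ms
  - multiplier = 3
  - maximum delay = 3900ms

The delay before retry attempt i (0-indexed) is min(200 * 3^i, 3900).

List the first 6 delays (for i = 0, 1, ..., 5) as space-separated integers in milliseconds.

Computing each delay:
  i=0: min(200*3^0, 3900) = 200
  i=1: min(200*3^1, 3900) = 600
  i=2: min(200*3^2, 3900) = 1800
  i=3: min(200*3^3, 3900) = 3900
  i=4: min(200*3^4, 3900) = 3900
  i=5: min(200*3^5, 3900) = 3900

Answer: 200 600 1800 3900 3900 3900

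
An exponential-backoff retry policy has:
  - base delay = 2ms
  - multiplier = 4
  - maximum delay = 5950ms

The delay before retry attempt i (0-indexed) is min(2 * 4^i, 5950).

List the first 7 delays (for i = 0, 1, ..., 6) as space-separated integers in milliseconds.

Answer: 2 8 32 128 512 2048 5950

Derivation:
Computing each delay:
  i=0: min(2*4^0, 5950) = 2
  i=1: min(2*4^1, 5950) = 8
  i=2: min(2*4^2, 5950) = 32
  i=3: min(2*4^3, 5950) = 128
  i=4: min(2*4^4, 5950) = 512
  i=5: min(2*4^5, 5950) = 2048
  i=6: min(2*4^6, 5950) = 5950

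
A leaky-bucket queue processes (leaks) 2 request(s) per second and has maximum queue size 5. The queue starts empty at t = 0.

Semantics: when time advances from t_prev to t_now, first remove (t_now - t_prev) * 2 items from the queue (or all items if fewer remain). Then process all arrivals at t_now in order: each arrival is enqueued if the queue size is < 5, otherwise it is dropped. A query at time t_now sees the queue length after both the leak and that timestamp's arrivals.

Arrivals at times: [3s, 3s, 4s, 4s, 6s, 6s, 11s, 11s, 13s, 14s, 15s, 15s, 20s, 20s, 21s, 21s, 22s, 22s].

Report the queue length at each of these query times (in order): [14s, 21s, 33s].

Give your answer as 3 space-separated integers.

Queue lengths at query times:
  query t=14s: backlog = 1
  query t=21s: backlog = 2
  query t=33s: backlog = 0

Answer: 1 2 0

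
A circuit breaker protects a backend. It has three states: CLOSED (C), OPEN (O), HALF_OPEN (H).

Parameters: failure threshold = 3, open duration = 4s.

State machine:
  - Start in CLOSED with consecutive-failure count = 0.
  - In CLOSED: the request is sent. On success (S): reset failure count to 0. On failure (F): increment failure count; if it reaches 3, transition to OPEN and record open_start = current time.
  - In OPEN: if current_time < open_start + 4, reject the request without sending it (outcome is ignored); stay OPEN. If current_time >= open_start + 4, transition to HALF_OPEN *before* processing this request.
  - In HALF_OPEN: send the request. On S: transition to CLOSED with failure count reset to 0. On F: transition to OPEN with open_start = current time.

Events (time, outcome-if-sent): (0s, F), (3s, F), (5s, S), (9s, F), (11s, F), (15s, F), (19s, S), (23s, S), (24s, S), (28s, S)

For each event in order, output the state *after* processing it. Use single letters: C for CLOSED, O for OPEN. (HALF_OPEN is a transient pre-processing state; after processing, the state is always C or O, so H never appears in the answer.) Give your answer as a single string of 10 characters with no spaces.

State after each event:
  event#1 t=0s outcome=F: state=CLOSED
  event#2 t=3s outcome=F: state=CLOSED
  event#3 t=5s outcome=S: state=CLOSED
  event#4 t=9s outcome=F: state=CLOSED
  event#5 t=11s outcome=F: state=CLOSED
  event#6 t=15s outcome=F: state=OPEN
  event#7 t=19s outcome=S: state=CLOSED
  event#8 t=23s outcome=S: state=CLOSED
  event#9 t=24s outcome=S: state=CLOSED
  event#10 t=28s outcome=S: state=CLOSED

Answer: CCCCCOCCCC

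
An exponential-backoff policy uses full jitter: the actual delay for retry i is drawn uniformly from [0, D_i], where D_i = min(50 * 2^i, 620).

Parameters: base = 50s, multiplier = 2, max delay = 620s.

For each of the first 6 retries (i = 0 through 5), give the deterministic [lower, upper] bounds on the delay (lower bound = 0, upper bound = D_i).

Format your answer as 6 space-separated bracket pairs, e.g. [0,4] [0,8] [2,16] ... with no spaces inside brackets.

Computing bounds per retry:
  i=0: D_i=min(50*2^0,620)=50, bounds=[0,50]
  i=1: D_i=min(50*2^1,620)=100, bounds=[0,100]
  i=2: D_i=min(50*2^2,620)=200, bounds=[0,200]
  i=3: D_i=min(50*2^3,620)=400, bounds=[0,400]
  i=4: D_i=min(50*2^4,620)=620, bounds=[0,620]
  i=5: D_i=min(50*2^5,620)=620, bounds=[0,620]

Answer: [0,50] [0,100] [0,200] [0,400] [0,620] [0,620]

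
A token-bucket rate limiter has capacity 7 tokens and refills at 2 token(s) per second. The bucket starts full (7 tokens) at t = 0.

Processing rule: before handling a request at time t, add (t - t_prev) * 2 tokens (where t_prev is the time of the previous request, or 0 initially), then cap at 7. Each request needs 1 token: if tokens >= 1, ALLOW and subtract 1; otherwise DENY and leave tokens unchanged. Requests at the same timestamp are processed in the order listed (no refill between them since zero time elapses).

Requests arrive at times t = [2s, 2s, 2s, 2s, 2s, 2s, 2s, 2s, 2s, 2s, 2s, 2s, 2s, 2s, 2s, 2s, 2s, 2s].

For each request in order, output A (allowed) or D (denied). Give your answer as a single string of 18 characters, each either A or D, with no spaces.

Simulating step by step:
  req#1 t=2s: ALLOW
  req#2 t=2s: ALLOW
  req#3 t=2s: ALLOW
  req#4 t=2s: ALLOW
  req#5 t=2s: ALLOW
  req#6 t=2s: ALLOW
  req#7 t=2s: ALLOW
  req#8 t=2s: DENY
  req#9 t=2s: DENY
  req#10 t=2s: DENY
  req#11 t=2s: DENY
  req#12 t=2s: DENY
  req#13 t=2s: DENY
  req#14 t=2s: DENY
  req#15 t=2s: DENY
  req#16 t=2s: DENY
  req#17 t=2s: DENY
  req#18 t=2s: DENY

Answer: AAAAAAADDDDDDDDDDD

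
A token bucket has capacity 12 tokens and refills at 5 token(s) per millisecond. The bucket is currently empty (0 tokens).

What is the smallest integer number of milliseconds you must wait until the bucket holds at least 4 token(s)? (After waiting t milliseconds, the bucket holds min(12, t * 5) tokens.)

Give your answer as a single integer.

Need t * 5 >= 4, so t >= 4/5.
Smallest integer t = ceil(4/5) = 1.

Answer: 1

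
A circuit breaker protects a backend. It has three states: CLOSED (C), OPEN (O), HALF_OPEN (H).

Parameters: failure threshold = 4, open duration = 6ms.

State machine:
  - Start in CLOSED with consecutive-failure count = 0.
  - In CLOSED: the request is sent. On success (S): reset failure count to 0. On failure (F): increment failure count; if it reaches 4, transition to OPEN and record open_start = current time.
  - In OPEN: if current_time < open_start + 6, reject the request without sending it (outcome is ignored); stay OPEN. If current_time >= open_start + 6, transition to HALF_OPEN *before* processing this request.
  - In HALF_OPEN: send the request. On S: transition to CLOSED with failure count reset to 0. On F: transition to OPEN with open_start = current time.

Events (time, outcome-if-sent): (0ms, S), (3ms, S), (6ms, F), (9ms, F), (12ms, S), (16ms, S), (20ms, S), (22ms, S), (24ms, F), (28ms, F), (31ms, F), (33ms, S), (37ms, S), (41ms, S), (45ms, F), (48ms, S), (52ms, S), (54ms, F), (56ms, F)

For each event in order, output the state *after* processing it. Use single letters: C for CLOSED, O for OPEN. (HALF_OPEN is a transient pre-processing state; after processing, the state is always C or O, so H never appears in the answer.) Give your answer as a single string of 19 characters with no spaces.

State after each event:
  event#1 t=0ms outcome=S: state=CLOSED
  event#2 t=3ms outcome=S: state=CLOSED
  event#3 t=6ms outcome=F: state=CLOSED
  event#4 t=9ms outcome=F: state=CLOSED
  event#5 t=12ms outcome=S: state=CLOSED
  event#6 t=16ms outcome=S: state=CLOSED
  event#7 t=20ms outcome=S: state=CLOSED
  event#8 t=22ms outcome=S: state=CLOSED
  event#9 t=24ms outcome=F: state=CLOSED
  event#10 t=28ms outcome=F: state=CLOSED
  event#11 t=31ms outcome=F: state=CLOSED
  event#12 t=33ms outcome=S: state=CLOSED
  event#13 t=37ms outcome=S: state=CLOSED
  event#14 t=41ms outcome=S: state=CLOSED
  event#15 t=45ms outcome=F: state=CLOSED
  event#16 t=48ms outcome=S: state=CLOSED
  event#17 t=52ms outcome=S: state=CLOSED
  event#18 t=54ms outcome=F: state=CLOSED
  event#19 t=56ms outcome=F: state=CLOSED

Answer: CCCCCCCCCCCCCCCCCCC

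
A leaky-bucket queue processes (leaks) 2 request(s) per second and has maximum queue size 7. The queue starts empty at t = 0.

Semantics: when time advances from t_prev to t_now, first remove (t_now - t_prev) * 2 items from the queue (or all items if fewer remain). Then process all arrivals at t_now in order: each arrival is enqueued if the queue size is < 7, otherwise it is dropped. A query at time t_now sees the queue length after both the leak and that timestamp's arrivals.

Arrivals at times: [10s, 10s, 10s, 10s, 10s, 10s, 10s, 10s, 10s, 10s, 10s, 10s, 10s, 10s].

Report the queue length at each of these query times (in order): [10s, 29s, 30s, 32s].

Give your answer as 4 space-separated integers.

Answer: 7 0 0 0

Derivation:
Queue lengths at query times:
  query t=10s: backlog = 7
  query t=29s: backlog = 0
  query t=30s: backlog = 0
  query t=32s: backlog = 0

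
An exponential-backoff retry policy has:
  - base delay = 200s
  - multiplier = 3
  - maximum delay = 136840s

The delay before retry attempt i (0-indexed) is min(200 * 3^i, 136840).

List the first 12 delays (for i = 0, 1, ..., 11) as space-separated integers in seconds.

Answer: 200 600 1800 5400 16200 48600 136840 136840 136840 136840 136840 136840

Derivation:
Computing each delay:
  i=0: min(200*3^0, 136840) = 200
  i=1: min(200*3^1, 136840) = 600
  i=2: min(200*3^2, 136840) = 1800
  i=3: min(200*3^3, 136840) = 5400
  i=4: min(200*3^4, 136840) = 16200
  i=5: min(200*3^5, 136840) = 48600
  i=6: min(200*3^6, 136840) = 136840
  i=7: min(200*3^7, 136840) = 136840
  i=8: min(200*3^8, 136840) = 136840
  i=9: min(200*3^9, 136840) = 136840
  i=10: min(200*3^10, 136840) = 136840
  i=11: min(200*3^11, 136840) = 136840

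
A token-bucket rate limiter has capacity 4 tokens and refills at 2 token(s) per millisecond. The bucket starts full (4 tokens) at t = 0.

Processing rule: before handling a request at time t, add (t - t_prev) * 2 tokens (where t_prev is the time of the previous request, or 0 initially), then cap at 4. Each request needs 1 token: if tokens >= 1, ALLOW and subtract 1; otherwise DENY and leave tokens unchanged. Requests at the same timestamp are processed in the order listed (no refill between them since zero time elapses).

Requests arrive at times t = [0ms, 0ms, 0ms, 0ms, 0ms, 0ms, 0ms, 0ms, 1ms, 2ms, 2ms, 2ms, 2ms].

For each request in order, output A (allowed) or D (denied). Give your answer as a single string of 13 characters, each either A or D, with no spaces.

Answer: AAAADDDDAAAAD

Derivation:
Simulating step by step:
  req#1 t=0ms: ALLOW
  req#2 t=0ms: ALLOW
  req#3 t=0ms: ALLOW
  req#4 t=0ms: ALLOW
  req#5 t=0ms: DENY
  req#6 t=0ms: DENY
  req#7 t=0ms: DENY
  req#8 t=0ms: DENY
  req#9 t=1ms: ALLOW
  req#10 t=2ms: ALLOW
  req#11 t=2ms: ALLOW
  req#12 t=2ms: ALLOW
  req#13 t=2ms: DENY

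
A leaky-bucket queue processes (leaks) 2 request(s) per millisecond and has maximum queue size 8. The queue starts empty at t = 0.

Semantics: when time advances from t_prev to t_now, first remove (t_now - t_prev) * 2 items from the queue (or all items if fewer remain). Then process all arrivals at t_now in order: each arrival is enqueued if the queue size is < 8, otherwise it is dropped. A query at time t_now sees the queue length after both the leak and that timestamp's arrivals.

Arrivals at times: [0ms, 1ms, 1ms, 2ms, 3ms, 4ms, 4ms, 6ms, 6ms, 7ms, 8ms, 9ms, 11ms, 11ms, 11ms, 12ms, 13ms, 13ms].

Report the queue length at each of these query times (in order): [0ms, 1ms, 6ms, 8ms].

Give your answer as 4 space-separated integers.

Answer: 1 2 2 1

Derivation:
Queue lengths at query times:
  query t=0ms: backlog = 1
  query t=1ms: backlog = 2
  query t=6ms: backlog = 2
  query t=8ms: backlog = 1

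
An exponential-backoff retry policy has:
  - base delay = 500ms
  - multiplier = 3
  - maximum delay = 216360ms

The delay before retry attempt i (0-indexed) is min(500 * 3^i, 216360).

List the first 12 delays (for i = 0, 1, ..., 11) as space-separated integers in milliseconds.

Computing each delay:
  i=0: min(500*3^0, 216360) = 500
  i=1: min(500*3^1, 216360) = 1500
  i=2: min(500*3^2, 216360) = 4500
  i=3: min(500*3^3, 216360) = 13500
  i=4: min(500*3^4, 216360) = 40500
  i=5: min(500*3^5, 216360) = 121500
  i=6: min(500*3^6, 216360) = 216360
  i=7: min(500*3^7, 216360) = 216360
  i=8: min(500*3^8, 216360) = 216360
  i=9: min(500*3^9, 216360) = 216360
  i=10: min(500*3^10, 216360) = 216360
  i=11: min(500*3^11, 216360) = 216360

Answer: 500 1500 4500 13500 40500 121500 216360 216360 216360 216360 216360 216360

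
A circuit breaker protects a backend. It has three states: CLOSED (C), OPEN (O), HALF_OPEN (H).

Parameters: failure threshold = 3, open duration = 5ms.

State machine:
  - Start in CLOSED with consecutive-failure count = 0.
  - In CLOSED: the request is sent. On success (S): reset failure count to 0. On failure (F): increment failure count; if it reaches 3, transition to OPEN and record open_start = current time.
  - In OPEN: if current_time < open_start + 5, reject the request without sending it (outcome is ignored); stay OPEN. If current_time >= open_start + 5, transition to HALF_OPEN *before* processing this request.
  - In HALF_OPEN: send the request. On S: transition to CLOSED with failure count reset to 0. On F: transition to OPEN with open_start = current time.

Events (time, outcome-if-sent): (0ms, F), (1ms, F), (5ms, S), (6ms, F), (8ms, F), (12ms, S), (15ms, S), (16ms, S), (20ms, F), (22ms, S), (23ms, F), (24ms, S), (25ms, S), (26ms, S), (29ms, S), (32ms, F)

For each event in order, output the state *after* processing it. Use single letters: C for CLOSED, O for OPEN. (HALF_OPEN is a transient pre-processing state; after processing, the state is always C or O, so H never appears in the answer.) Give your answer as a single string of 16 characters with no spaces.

Answer: CCCCCCCCCCCCCCCC

Derivation:
State after each event:
  event#1 t=0ms outcome=F: state=CLOSED
  event#2 t=1ms outcome=F: state=CLOSED
  event#3 t=5ms outcome=S: state=CLOSED
  event#4 t=6ms outcome=F: state=CLOSED
  event#5 t=8ms outcome=F: state=CLOSED
  event#6 t=12ms outcome=S: state=CLOSED
  event#7 t=15ms outcome=S: state=CLOSED
  event#8 t=16ms outcome=S: state=CLOSED
  event#9 t=20ms outcome=F: state=CLOSED
  event#10 t=22ms outcome=S: state=CLOSED
  event#11 t=23ms outcome=F: state=CLOSED
  event#12 t=24ms outcome=S: state=CLOSED
  event#13 t=25ms outcome=S: state=CLOSED
  event#14 t=26ms outcome=S: state=CLOSED
  event#15 t=29ms outcome=S: state=CLOSED
  event#16 t=32ms outcome=F: state=CLOSED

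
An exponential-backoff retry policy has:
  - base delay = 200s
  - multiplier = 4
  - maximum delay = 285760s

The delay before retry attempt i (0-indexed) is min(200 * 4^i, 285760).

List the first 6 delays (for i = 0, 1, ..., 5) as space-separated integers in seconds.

Computing each delay:
  i=0: min(200*4^0, 285760) = 200
  i=1: min(200*4^1, 285760) = 800
  i=2: min(200*4^2, 285760) = 3200
  i=3: min(200*4^3, 285760) = 12800
  i=4: min(200*4^4, 285760) = 51200
  i=5: min(200*4^5, 285760) = 204800

Answer: 200 800 3200 12800 51200 204800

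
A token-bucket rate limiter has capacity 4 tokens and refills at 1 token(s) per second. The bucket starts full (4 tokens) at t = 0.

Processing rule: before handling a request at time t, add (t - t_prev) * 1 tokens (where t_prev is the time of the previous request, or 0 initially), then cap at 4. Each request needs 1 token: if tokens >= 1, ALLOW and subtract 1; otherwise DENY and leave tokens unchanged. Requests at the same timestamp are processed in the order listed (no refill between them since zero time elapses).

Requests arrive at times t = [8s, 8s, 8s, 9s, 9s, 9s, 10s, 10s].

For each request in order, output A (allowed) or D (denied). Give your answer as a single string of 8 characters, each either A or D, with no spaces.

Simulating step by step:
  req#1 t=8s: ALLOW
  req#2 t=8s: ALLOW
  req#3 t=8s: ALLOW
  req#4 t=9s: ALLOW
  req#5 t=9s: ALLOW
  req#6 t=9s: DENY
  req#7 t=10s: ALLOW
  req#8 t=10s: DENY

Answer: AAAAADAD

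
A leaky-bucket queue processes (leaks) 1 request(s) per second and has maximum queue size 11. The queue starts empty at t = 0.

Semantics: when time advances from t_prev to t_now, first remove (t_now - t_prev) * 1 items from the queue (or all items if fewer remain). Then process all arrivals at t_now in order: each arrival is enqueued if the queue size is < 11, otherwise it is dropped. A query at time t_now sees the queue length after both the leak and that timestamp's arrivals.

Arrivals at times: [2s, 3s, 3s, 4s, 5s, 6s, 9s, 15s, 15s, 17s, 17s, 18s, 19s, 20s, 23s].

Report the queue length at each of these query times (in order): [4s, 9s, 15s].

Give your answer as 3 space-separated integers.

Answer: 2 1 2

Derivation:
Queue lengths at query times:
  query t=4s: backlog = 2
  query t=9s: backlog = 1
  query t=15s: backlog = 2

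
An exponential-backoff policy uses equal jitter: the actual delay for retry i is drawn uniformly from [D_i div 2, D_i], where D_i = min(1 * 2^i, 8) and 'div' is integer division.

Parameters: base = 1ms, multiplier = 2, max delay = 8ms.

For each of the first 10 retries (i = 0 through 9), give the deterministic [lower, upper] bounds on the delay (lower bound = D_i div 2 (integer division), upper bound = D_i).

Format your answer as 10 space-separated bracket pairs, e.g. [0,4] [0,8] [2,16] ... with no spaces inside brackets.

Answer: [0,1] [1,2] [2,4] [4,8] [4,8] [4,8] [4,8] [4,8] [4,8] [4,8]

Derivation:
Computing bounds per retry:
  i=0: D_i=min(1*2^0,8)=1, bounds=[0,1]
  i=1: D_i=min(1*2^1,8)=2, bounds=[1,2]
  i=2: D_i=min(1*2^2,8)=4, bounds=[2,4]
  i=3: D_i=min(1*2^3,8)=8, bounds=[4,8]
  i=4: D_i=min(1*2^4,8)=8, bounds=[4,8]
  i=5: D_i=min(1*2^5,8)=8, bounds=[4,8]
  i=6: D_i=min(1*2^6,8)=8, bounds=[4,8]
  i=7: D_i=min(1*2^7,8)=8, bounds=[4,8]
  i=8: D_i=min(1*2^8,8)=8, bounds=[4,8]
  i=9: D_i=min(1*2^9,8)=8, bounds=[4,8]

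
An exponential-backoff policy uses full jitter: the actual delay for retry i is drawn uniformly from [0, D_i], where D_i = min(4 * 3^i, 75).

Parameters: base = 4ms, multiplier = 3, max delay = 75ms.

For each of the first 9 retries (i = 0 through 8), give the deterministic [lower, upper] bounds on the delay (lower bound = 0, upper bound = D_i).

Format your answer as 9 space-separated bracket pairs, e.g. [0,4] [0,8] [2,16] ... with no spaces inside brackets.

Answer: [0,4] [0,12] [0,36] [0,75] [0,75] [0,75] [0,75] [0,75] [0,75]

Derivation:
Computing bounds per retry:
  i=0: D_i=min(4*3^0,75)=4, bounds=[0,4]
  i=1: D_i=min(4*3^1,75)=12, bounds=[0,12]
  i=2: D_i=min(4*3^2,75)=36, bounds=[0,36]
  i=3: D_i=min(4*3^3,75)=75, bounds=[0,75]
  i=4: D_i=min(4*3^4,75)=75, bounds=[0,75]
  i=5: D_i=min(4*3^5,75)=75, bounds=[0,75]
  i=6: D_i=min(4*3^6,75)=75, bounds=[0,75]
  i=7: D_i=min(4*3^7,75)=75, bounds=[0,75]
  i=8: D_i=min(4*3^8,75)=75, bounds=[0,75]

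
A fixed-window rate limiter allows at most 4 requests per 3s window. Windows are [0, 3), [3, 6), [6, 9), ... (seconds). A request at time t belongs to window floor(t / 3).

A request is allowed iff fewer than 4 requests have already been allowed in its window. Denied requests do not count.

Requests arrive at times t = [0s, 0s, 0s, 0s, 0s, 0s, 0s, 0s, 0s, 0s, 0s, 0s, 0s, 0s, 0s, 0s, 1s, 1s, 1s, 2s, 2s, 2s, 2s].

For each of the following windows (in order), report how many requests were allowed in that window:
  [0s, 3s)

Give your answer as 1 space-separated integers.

Processing requests:
  req#1 t=0s (window 0): ALLOW
  req#2 t=0s (window 0): ALLOW
  req#3 t=0s (window 0): ALLOW
  req#4 t=0s (window 0): ALLOW
  req#5 t=0s (window 0): DENY
  req#6 t=0s (window 0): DENY
  req#7 t=0s (window 0): DENY
  req#8 t=0s (window 0): DENY
  req#9 t=0s (window 0): DENY
  req#10 t=0s (window 0): DENY
  req#11 t=0s (window 0): DENY
  req#12 t=0s (window 0): DENY
  req#13 t=0s (window 0): DENY
  req#14 t=0s (window 0): DENY
  req#15 t=0s (window 0): DENY
  req#16 t=0s (window 0): DENY
  req#17 t=1s (window 0): DENY
  req#18 t=1s (window 0): DENY
  req#19 t=1s (window 0): DENY
  req#20 t=2s (window 0): DENY
  req#21 t=2s (window 0): DENY
  req#22 t=2s (window 0): DENY
  req#23 t=2s (window 0): DENY

Allowed counts by window: 4

Answer: 4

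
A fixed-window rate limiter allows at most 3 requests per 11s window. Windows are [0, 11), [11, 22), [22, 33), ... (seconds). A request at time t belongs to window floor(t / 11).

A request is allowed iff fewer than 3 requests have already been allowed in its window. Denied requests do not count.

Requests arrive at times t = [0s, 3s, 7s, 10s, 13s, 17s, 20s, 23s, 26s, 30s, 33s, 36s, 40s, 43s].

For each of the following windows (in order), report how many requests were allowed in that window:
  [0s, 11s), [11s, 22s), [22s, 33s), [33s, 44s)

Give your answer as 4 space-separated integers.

Answer: 3 3 3 3

Derivation:
Processing requests:
  req#1 t=0s (window 0): ALLOW
  req#2 t=3s (window 0): ALLOW
  req#3 t=7s (window 0): ALLOW
  req#4 t=10s (window 0): DENY
  req#5 t=13s (window 1): ALLOW
  req#6 t=17s (window 1): ALLOW
  req#7 t=20s (window 1): ALLOW
  req#8 t=23s (window 2): ALLOW
  req#9 t=26s (window 2): ALLOW
  req#10 t=30s (window 2): ALLOW
  req#11 t=33s (window 3): ALLOW
  req#12 t=36s (window 3): ALLOW
  req#13 t=40s (window 3): ALLOW
  req#14 t=43s (window 3): DENY

Allowed counts by window: 3 3 3 3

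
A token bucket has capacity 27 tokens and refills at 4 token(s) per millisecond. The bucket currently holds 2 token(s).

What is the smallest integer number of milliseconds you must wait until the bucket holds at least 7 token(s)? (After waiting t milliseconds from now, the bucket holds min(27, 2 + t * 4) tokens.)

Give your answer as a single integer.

Answer: 2

Derivation:
Need 2 + t * 4 >= 7, so t >= 5/4.
Smallest integer t = ceil(5/4) = 2.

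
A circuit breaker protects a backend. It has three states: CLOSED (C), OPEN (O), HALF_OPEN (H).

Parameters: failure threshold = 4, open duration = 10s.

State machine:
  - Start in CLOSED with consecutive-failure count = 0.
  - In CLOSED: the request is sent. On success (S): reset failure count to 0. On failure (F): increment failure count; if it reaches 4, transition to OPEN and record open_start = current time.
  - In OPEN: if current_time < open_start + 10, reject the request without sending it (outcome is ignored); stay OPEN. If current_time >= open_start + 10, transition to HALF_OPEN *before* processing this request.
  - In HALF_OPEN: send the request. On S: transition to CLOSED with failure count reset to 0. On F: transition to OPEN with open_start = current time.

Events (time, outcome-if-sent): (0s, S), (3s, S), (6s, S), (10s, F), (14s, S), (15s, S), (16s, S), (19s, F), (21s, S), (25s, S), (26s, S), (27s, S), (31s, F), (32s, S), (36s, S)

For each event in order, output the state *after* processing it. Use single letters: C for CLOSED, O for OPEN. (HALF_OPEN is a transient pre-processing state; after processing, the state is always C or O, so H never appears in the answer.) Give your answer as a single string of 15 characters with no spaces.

State after each event:
  event#1 t=0s outcome=S: state=CLOSED
  event#2 t=3s outcome=S: state=CLOSED
  event#3 t=6s outcome=S: state=CLOSED
  event#4 t=10s outcome=F: state=CLOSED
  event#5 t=14s outcome=S: state=CLOSED
  event#6 t=15s outcome=S: state=CLOSED
  event#7 t=16s outcome=S: state=CLOSED
  event#8 t=19s outcome=F: state=CLOSED
  event#9 t=21s outcome=S: state=CLOSED
  event#10 t=25s outcome=S: state=CLOSED
  event#11 t=26s outcome=S: state=CLOSED
  event#12 t=27s outcome=S: state=CLOSED
  event#13 t=31s outcome=F: state=CLOSED
  event#14 t=32s outcome=S: state=CLOSED
  event#15 t=36s outcome=S: state=CLOSED

Answer: CCCCCCCCCCCCCCC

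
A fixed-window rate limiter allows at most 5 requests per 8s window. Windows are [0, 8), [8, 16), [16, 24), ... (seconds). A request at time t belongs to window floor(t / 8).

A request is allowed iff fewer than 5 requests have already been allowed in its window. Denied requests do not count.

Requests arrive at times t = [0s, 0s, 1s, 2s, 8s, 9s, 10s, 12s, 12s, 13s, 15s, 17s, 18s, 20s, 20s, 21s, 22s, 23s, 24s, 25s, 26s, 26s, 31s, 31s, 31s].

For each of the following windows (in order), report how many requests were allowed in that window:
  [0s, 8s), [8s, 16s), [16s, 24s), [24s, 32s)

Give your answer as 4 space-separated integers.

Processing requests:
  req#1 t=0s (window 0): ALLOW
  req#2 t=0s (window 0): ALLOW
  req#3 t=1s (window 0): ALLOW
  req#4 t=2s (window 0): ALLOW
  req#5 t=8s (window 1): ALLOW
  req#6 t=9s (window 1): ALLOW
  req#7 t=10s (window 1): ALLOW
  req#8 t=12s (window 1): ALLOW
  req#9 t=12s (window 1): ALLOW
  req#10 t=13s (window 1): DENY
  req#11 t=15s (window 1): DENY
  req#12 t=17s (window 2): ALLOW
  req#13 t=18s (window 2): ALLOW
  req#14 t=20s (window 2): ALLOW
  req#15 t=20s (window 2): ALLOW
  req#16 t=21s (window 2): ALLOW
  req#17 t=22s (window 2): DENY
  req#18 t=23s (window 2): DENY
  req#19 t=24s (window 3): ALLOW
  req#20 t=25s (window 3): ALLOW
  req#21 t=26s (window 3): ALLOW
  req#22 t=26s (window 3): ALLOW
  req#23 t=31s (window 3): ALLOW
  req#24 t=31s (window 3): DENY
  req#25 t=31s (window 3): DENY

Allowed counts by window: 4 5 5 5

Answer: 4 5 5 5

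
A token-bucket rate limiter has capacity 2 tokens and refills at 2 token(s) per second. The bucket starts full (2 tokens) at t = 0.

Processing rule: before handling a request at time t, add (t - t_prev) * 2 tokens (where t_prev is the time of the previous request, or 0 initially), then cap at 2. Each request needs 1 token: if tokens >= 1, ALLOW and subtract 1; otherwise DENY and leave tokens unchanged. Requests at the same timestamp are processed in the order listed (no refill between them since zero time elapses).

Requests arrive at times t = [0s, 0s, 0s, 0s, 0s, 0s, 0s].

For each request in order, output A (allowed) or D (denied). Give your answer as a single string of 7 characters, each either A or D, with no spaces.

Answer: AADDDDD

Derivation:
Simulating step by step:
  req#1 t=0s: ALLOW
  req#2 t=0s: ALLOW
  req#3 t=0s: DENY
  req#4 t=0s: DENY
  req#5 t=0s: DENY
  req#6 t=0s: DENY
  req#7 t=0s: DENY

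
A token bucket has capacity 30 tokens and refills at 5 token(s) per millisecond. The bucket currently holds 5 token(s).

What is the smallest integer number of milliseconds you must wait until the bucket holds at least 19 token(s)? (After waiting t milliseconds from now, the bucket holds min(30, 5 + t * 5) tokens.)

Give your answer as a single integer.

Answer: 3

Derivation:
Need 5 + t * 5 >= 19, so t >= 14/5.
Smallest integer t = ceil(14/5) = 3.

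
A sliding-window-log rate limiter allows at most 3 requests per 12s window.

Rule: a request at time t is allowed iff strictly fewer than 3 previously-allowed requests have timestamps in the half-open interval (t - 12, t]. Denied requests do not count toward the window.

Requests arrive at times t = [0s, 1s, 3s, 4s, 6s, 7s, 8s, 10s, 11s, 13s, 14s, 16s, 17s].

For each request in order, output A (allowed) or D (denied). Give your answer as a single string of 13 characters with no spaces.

Answer: AAADDDDDDAAAD

Derivation:
Tracking allowed requests in the window:
  req#1 t=0s: ALLOW
  req#2 t=1s: ALLOW
  req#3 t=3s: ALLOW
  req#4 t=4s: DENY
  req#5 t=6s: DENY
  req#6 t=7s: DENY
  req#7 t=8s: DENY
  req#8 t=10s: DENY
  req#9 t=11s: DENY
  req#10 t=13s: ALLOW
  req#11 t=14s: ALLOW
  req#12 t=16s: ALLOW
  req#13 t=17s: DENY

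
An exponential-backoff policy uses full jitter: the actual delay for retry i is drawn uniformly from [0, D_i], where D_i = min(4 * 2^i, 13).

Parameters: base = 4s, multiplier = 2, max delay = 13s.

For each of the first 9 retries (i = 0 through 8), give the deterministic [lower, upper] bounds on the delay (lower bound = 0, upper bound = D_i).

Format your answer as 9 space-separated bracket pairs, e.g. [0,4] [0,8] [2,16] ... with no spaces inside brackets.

Answer: [0,4] [0,8] [0,13] [0,13] [0,13] [0,13] [0,13] [0,13] [0,13]

Derivation:
Computing bounds per retry:
  i=0: D_i=min(4*2^0,13)=4, bounds=[0,4]
  i=1: D_i=min(4*2^1,13)=8, bounds=[0,8]
  i=2: D_i=min(4*2^2,13)=13, bounds=[0,13]
  i=3: D_i=min(4*2^3,13)=13, bounds=[0,13]
  i=4: D_i=min(4*2^4,13)=13, bounds=[0,13]
  i=5: D_i=min(4*2^5,13)=13, bounds=[0,13]
  i=6: D_i=min(4*2^6,13)=13, bounds=[0,13]
  i=7: D_i=min(4*2^7,13)=13, bounds=[0,13]
  i=8: D_i=min(4*2^8,13)=13, bounds=[0,13]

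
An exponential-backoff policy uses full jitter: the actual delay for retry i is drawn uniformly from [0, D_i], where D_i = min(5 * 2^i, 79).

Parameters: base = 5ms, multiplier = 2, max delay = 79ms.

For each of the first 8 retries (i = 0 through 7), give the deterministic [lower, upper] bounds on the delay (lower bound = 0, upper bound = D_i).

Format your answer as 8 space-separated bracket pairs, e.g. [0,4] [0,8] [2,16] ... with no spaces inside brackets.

Computing bounds per retry:
  i=0: D_i=min(5*2^0,79)=5, bounds=[0,5]
  i=1: D_i=min(5*2^1,79)=10, bounds=[0,10]
  i=2: D_i=min(5*2^2,79)=20, bounds=[0,20]
  i=3: D_i=min(5*2^3,79)=40, bounds=[0,40]
  i=4: D_i=min(5*2^4,79)=79, bounds=[0,79]
  i=5: D_i=min(5*2^5,79)=79, bounds=[0,79]
  i=6: D_i=min(5*2^6,79)=79, bounds=[0,79]
  i=7: D_i=min(5*2^7,79)=79, bounds=[0,79]

Answer: [0,5] [0,10] [0,20] [0,40] [0,79] [0,79] [0,79] [0,79]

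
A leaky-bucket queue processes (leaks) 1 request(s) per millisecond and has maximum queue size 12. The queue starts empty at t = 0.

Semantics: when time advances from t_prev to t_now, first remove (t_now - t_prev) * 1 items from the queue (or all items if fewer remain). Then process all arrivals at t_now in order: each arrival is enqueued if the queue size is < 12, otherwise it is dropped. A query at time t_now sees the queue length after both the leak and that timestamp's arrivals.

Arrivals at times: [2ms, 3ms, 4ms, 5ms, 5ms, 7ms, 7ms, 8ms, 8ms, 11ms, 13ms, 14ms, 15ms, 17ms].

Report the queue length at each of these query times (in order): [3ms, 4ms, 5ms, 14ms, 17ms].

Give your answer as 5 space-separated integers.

Answer: 1 1 2 1 1

Derivation:
Queue lengths at query times:
  query t=3ms: backlog = 1
  query t=4ms: backlog = 1
  query t=5ms: backlog = 2
  query t=14ms: backlog = 1
  query t=17ms: backlog = 1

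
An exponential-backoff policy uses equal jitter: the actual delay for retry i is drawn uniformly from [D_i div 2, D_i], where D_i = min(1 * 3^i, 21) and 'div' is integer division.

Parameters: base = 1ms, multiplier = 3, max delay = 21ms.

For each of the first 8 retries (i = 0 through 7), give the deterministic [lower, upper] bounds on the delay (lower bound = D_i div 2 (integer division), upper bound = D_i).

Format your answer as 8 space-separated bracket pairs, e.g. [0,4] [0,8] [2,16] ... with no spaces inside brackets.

Computing bounds per retry:
  i=0: D_i=min(1*3^0,21)=1, bounds=[0,1]
  i=1: D_i=min(1*3^1,21)=3, bounds=[1,3]
  i=2: D_i=min(1*3^2,21)=9, bounds=[4,9]
  i=3: D_i=min(1*3^3,21)=21, bounds=[10,21]
  i=4: D_i=min(1*3^4,21)=21, bounds=[10,21]
  i=5: D_i=min(1*3^5,21)=21, bounds=[10,21]
  i=6: D_i=min(1*3^6,21)=21, bounds=[10,21]
  i=7: D_i=min(1*3^7,21)=21, bounds=[10,21]

Answer: [0,1] [1,3] [4,9] [10,21] [10,21] [10,21] [10,21] [10,21]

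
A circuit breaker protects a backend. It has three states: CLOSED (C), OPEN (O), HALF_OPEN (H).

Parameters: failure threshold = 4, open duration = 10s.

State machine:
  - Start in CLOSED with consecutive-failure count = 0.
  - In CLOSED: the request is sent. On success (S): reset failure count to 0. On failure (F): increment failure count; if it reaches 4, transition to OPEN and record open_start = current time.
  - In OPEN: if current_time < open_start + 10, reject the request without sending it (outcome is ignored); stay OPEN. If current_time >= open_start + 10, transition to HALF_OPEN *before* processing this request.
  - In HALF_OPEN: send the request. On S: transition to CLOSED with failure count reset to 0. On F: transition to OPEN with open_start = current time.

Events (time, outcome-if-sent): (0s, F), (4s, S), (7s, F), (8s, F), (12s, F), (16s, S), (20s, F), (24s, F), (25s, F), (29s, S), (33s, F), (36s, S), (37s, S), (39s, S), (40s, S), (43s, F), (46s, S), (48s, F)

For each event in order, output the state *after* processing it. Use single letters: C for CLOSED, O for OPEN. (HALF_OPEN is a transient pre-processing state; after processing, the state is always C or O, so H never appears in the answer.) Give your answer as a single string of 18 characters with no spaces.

Answer: CCCCCCCCCCCCCCCCCC

Derivation:
State after each event:
  event#1 t=0s outcome=F: state=CLOSED
  event#2 t=4s outcome=S: state=CLOSED
  event#3 t=7s outcome=F: state=CLOSED
  event#4 t=8s outcome=F: state=CLOSED
  event#5 t=12s outcome=F: state=CLOSED
  event#6 t=16s outcome=S: state=CLOSED
  event#7 t=20s outcome=F: state=CLOSED
  event#8 t=24s outcome=F: state=CLOSED
  event#9 t=25s outcome=F: state=CLOSED
  event#10 t=29s outcome=S: state=CLOSED
  event#11 t=33s outcome=F: state=CLOSED
  event#12 t=36s outcome=S: state=CLOSED
  event#13 t=37s outcome=S: state=CLOSED
  event#14 t=39s outcome=S: state=CLOSED
  event#15 t=40s outcome=S: state=CLOSED
  event#16 t=43s outcome=F: state=CLOSED
  event#17 t=46s outcome=S: state=CLOSED
  event#18 t=48s outcome=F: state=CLOSED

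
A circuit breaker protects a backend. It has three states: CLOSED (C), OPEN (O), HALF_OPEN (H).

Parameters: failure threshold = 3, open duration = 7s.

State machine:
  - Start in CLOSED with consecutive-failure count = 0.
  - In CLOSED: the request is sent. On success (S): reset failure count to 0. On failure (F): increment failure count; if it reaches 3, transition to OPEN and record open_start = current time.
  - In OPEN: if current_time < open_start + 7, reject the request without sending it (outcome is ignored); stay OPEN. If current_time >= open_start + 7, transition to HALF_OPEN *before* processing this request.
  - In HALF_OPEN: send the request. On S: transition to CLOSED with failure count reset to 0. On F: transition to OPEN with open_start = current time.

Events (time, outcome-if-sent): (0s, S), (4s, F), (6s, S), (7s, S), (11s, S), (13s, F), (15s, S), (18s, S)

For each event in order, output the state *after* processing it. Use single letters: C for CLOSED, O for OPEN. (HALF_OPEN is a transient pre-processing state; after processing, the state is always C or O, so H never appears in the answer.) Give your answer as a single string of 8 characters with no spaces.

Answer: CCCCCCCC

Derivation:
State after each event:
  event#1 t=0s outcome=S: state=CLOSED
  event#2 t=4s outcome=F: state=CLOSED
  event#3 t=6s outcome=S: state=CLOSED
  event#4 t=7s outcome=S: state=CLOSED
  event#5 t=11s outcome=S: state=CLOSED
  event#6 t=13s outcome=F: state=CLOSED
  event#7 t=15s outcome=S: state=CLOSED
  event#8 t=18s outcome=S: state=CLOSED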